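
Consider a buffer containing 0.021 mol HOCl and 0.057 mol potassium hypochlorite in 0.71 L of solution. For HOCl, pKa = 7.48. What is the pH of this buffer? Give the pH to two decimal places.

pH = pKa + log([A⁻]/[HA]) = 7.48 + log(0.057/0.021)
pH = 7.48 + (+0.434) = 7.91

pH = 7.91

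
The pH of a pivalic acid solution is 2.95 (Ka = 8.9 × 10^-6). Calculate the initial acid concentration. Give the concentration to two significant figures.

C₀ = 1.4 × 10^-1 M

[H+] = 10^(-2.95) = 1.12 × 10^-3 M = x
Ka = x²/(C₀ − x) ⇒ C₀ = x + x²/Ka
C₀ = 1.12 × 10^-3 + (1.12 × 10^-3)²/(8.9 × 10^-6) = 1.42 × 10^-1 M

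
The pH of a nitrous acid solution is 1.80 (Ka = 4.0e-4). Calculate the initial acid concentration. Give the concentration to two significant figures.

C₀ = 6.4 × 10^-1 M

[H+] = 10^(-1.80) = 1.58 × 10^-2 M = x
Ka = x²/(C₀ − x) ⇒ C₀ = x + x²/Ka
C₀ = 1.58 × 10^-2 + (1.58 × 10^-2)²/(4.0 × 10^-4) = 6.40 × 10^-1 M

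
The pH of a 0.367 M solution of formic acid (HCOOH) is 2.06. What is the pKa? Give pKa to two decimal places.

[H+] = 10^(-2.06) = 8.71 × 10^-3 M
At equilibrium [HA] = 0.367 − 8.71 × 10^-3 = 3.58 × 10^-1 M
Ka = [H+][A-]/[HA] = (8.71 × 10^-3)² / 3.58 × 10^-1 = 2.12 × 10^-4
pKa = -log(2.12 × 10^-4) = 3.67

pKa = 3.67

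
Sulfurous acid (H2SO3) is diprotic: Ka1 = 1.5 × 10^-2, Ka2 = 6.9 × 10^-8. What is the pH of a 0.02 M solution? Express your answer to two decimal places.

Since Ka1 ≫ Ka2, the first ionization dominates [H+].
Ka1 = x²/(0.02 − x) = 1.5 × 10^-2
Solving the quadratic: x = (−Ka1 + √(Ka1² + 4·Ka1·C₀))/2 = 1.14 × 10^-2 M
pH = −log(1.14 × 10^-2) = 1.94

pH = 1.94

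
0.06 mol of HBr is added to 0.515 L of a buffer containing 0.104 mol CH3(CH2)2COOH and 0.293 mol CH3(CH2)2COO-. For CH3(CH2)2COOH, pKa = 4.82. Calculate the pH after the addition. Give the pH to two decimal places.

pH = 4.97

Added H+ converts CH3(CH2)2COO- to CH3(CH2)2COOH: CH3(CH2)2COOH → 0.164 mol, CH3(CH2)2COO- → 0.233 mol.
pH = pKa + log(n_CH3(CH2)2COO-/n_CH3(CH2)2COOH) = 4.82 + log(0.233/0.164) = 4.82 + (+0.153)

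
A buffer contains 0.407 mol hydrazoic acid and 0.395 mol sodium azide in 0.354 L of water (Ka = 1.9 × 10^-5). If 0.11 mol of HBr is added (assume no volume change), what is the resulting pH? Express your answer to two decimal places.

After neutralization: n(HN3) = 0.517 mol, n(N3-) = 0.285 mol.
pKa = −log(1.9 × 10^-5) = 4.721
pH = pKa + log([A⁻]/[HA]) = 4.721 + log(0.285/0.517) = 4.721 -0.259

pH = 4.46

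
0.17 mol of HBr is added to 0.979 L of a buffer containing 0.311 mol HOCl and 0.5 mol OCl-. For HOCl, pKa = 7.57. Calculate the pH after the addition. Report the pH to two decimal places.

Added H+ converts OCl- to HOCl: HOCl → 0.481 mol, OCl- → 0.33 mol.
pH = pKa + log([A⁻]/[HA]) = 7.57 + log(0.33/0.481) = 7.57 -0.164

pH = 7.41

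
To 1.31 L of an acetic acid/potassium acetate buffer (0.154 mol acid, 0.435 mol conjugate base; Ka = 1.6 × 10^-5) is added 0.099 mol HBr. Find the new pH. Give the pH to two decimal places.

Added H+ converts CH3COO- to CH3COOH: CH3COOH → 0.253 mol, CH3COO- → 0.336 mol.
pKa = −log(1.6 × 10^-5) = 4.796
pH = pKa + log([A⁻]/[HA]) = 4.796 + log(0.336/0.253) = 4.796 +0.123

pH = 4.92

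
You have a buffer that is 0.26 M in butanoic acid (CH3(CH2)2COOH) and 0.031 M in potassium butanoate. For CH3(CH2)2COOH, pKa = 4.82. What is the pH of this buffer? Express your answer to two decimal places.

pH = pKa + log([A⁻]/[HA]) = 4.82 + log(0.031/0.26)
pH = 4.82 + (-0.924) = 3.90

pH = 3.90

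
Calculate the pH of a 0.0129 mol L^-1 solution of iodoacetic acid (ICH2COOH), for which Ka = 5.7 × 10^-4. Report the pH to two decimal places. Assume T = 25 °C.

pH = 2.61

ICH2COOH ⇌ ICH2COO- + H+
From the ICE table, Ka = [H+]²/(0.0129 − [H+]) = 5.7 × 10^-4.
[H+] is not negligible relative to C₀; solve [H+]² + 0.00057·[H+] − 7.35e-06 = 0.
[H+] = [−0.00057 + √(0.00057² + 2.94e-05)]/2 = 2.44 × 10^-3 M
pH = −log[H+] = −log(2.44 × 10^-3) = 2.61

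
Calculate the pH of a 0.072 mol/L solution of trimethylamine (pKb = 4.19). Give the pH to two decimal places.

pH = 11.33

(CH3)3N + H2O ⇌ (CH3)3NH+ + OH-
Kb = 10^(−4.19) = 6.46 × 10^-5
From the ICE table, Kb = [OH-]²/(0.072 − [OH-]) = 6.46 × 10^-5.
Since Kb ≪ C₀, [OH-] ≈ √(Kb·C₀) = 2.16 × 10^-3 M.
Check: 3% ionized — well under 5%, approximation valid.
pOH = 2.67, so pH = 14.00 − pOH = 11.33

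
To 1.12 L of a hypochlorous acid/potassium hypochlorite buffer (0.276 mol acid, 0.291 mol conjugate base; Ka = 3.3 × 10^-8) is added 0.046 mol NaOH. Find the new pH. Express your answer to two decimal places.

OH- converts HOCl to OCl-: HOCl → 0.23 mol, OCl- → 0.337 mol.
pKa = −log(3.3 × 10^-8) = 7.481
pH = pKa + log(n_OCl-/n_HOCl) = 7.481 + log(0.337/0.23) = 7.481 + (+0.166)

pH = 7.65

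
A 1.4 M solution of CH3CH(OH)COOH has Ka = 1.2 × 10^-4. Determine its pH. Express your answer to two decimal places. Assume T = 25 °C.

CH3CH(OH)COOH ⇌ CH3CH(OH)COO- + H+
Ka = [H+]²/(1.4 − [H+]) = 1.2 × 10^-4
Since Ka ≪ C₀, [H+] ≈ √(Ka·C₀) = 1.30 × 10^-2 M.
([H+]/C₀ = 0.93% < 5%, so the approximation holds.)
pH = −log[H+] = −log(1.30 × 10^-2) = 1.89

pH = 1.89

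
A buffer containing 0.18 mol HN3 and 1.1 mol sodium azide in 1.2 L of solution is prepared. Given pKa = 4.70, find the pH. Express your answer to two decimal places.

Using pH = pKa + log([base]/[acid]) with [base]/[acid] = 1.1/0.18:
pH = 4.70 + (+0.786) = 5.49

pH = 5.49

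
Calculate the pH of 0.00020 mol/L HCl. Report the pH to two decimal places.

pH = 3.70

HCl is a strong acid and dissociates completely, so [H+] = 0.00020 M.
pH = -log(0.0002) = 3.70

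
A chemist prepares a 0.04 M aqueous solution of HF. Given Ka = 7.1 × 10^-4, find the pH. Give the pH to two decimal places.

HF ⇌ F- + H+
From the ICE table, Ka = [H+]²/(0.04 − [H+]) = 7.1 × 10^-4.
[H+] is not negligible relative to C₀; solve [H+]² + 0.00071·[H+] − 2.84e-05 = 0.
[H+] = [−0.00071 + √(0.00071² + 0.000114)]/2 = 4.99 × 10^-3 M
pH = −log[H+] = −log(4.99 × 10^-3) = 2.30

pH = 2.30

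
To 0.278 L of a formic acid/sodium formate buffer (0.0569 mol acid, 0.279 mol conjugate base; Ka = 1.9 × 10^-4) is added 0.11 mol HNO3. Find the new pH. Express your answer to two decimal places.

Added H+ converts HCOO- to HCOOH: HCOOH → 0.167 mol, HCOO- → 0.169 mol.
pKa = −log(1.9 × 10^-4) = 3.721
Henderson–Hasselbalch with mole ratio 0.169/0.167: pH = 3.721 + (+0.005)

pH = 3.73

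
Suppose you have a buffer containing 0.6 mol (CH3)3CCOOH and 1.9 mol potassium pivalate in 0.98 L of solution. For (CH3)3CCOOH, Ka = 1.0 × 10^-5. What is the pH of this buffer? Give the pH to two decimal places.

pKa = −log(1.0 × 10^-5) = 5.000
Using pH = pKa + log([base]/[acid]) with [base]/[acid] = 1.9/0.6:
pH = 5.000 + (+0.501) = 5.50

pH = 5.50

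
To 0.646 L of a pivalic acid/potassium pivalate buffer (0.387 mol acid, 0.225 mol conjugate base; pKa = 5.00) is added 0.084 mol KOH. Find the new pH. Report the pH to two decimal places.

OH- converts (CH3)3CCOOH to (CH3)3CCOO-: (CH3)3CCOOH → 0.303 mol, (CH3)3CCOO- → 0.309 mol.
pH = pKa + log([A⁻]/[HA]) = 5.00 + log(0.309/0.303) = 5.00 +0.009

pH = 5.01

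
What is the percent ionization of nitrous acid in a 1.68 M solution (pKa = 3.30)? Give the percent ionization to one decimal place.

HNO2 ⇌ NO2- + H+; let x = [H+] at equilibrium.
Ka = 10^(−3.30) = 5.01 × 10^-4
x ≈ √(Ka·C₀) = √(5.01 × 10^-4 × 1.68) = 2.90 × 10^-2 M
Fraction ionized = 2.90 × 10^-2 / 1.68 = 0.0173 → 1.7%

1.7%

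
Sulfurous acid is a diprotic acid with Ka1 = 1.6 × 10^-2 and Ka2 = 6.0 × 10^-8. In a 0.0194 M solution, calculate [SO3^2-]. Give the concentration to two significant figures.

First ionization gives [H+] ≈ [HSO3-] = 1.13 × 10^-2 M.
Second step: Ka2 = [H+][SO3^2-]/[HSO3-] ≈ [SO3^2-] (since [H+] ≈ [HSO3-]).
So [SO3^2-] ≈ Ka2.

6.0 × 10^-8 M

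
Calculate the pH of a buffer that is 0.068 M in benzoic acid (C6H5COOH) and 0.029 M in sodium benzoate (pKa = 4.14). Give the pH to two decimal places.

pH = 3.77

pH = pKa + log([A⁻]/[HA]) = 4.14 + log(0.029/0.068)
pH = 4.14 + (-0.370) = 3.77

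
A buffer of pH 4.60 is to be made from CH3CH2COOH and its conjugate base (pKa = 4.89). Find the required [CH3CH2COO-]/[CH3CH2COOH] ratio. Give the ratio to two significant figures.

pH = pKa + log(r) ⇒ log(r) = 4.60 − 4.89 = -0.29
r = [CH3CH2COO-]/[CH3CH2COOH] = 10^(-0.29) = 0.513

ratio = 0.51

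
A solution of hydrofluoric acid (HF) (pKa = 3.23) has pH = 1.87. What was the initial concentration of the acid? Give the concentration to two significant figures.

C₀ = 3.2 × 10^-1 M

[H+] = 10^(-1.87) = 1.35 × 10^-2 M = x
Ka = 10^(−3.23) = 5.89 × 10^-4
Ka = x²/(C₀ − x) ⇒ C₀ = x + x²/Ka
C₀ = 1.35 × 10^-2 + (1.35 × 10^-2)²/(5.89 × 10^-4) = 3.23 × 10^-1 M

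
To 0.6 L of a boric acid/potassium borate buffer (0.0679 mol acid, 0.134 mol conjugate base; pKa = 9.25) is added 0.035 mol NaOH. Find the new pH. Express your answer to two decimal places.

pH = 9.96

OH- converts B(OH)3 to B(OH)4-: B(OH)3 → 0.0329 mol, B(OH)4- → 0.169 mol.
Henderson–Hasselbalch with mole ratio 0.169/0.0329: pH = 9.25 + (+0.711)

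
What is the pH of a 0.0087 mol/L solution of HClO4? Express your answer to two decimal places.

pH = 2.06

HClO4 is a strong acid and dissociates completely, so [H+] = 0.0087 M.
pH = -log(0.0087) = 2.06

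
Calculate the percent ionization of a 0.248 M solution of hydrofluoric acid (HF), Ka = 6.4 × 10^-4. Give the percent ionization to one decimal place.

HF ⇌ F- + H+; let x = [H+] at equilibrium.
Solve x² + 0.00064x − 0.000159 = 0 → x = 1.23 × 10^-2 M
Fraction ionized = 1.23 × 10^-2 / 0.248 = 0.0496 → 5.0%

5.0%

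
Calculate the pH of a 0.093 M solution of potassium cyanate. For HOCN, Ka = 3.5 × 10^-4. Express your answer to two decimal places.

pH = 8.21

OCN- is the conjugate base of the weak acid HOCN.
Kb = Kw/Ka = 1.0×10^-14 / 3.5 × 10^-4 = 2.86 × 10^-11
Kb = x²/(0.093 − x) = 2.86 × 10^-11
Since Kb ≪ C₀, x ≈ √(Kb·C₀) = 1.63 × 10^-6 M.
pOH = −log(1.63 × 10^-6) = 5.79; pH = 14.00 − 5.79 = 8.21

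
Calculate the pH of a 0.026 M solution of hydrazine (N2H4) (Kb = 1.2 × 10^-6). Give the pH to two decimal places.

pH = 10.25

N2H4 + H2O ⇌ N2H5+ + OH-
Kb = x²/(0.026 − x) = 1.2 × 10^-6
Neglecting x in the denominator: x = √(1.2 × 10^-6 × 0.026) = 1.77 × 10^-4 M
pOH = 3.75, so pH = 14.00 − pOH = 10.25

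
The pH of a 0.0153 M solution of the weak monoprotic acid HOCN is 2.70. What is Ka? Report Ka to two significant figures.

[H+] = 10^(-2.70) = 2.00 × 10^-3 M
At equilibrium [HA] = 0.0153 − 2.00 × 10^-3 = 1.33 × 10^-2 M
Ka = [H+][A-]/[HA] = (2.00 × 10^-3)² / 1.33 × 10^-2 = 3.0 × 10^-4

Ka = 3.0 × 10^-4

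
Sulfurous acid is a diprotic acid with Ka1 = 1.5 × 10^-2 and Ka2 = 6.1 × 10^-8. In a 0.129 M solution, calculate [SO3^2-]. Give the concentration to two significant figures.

6.1 × 10^-8 M

First ionization gives [H+] ≈ [HSO3-] = 3.71 × 10^-2 M.
Second step: Ka2 = [H+][SO3^2-]/[HSO3-] ≈ [SO3^2-] (since [H+] ≈ [HSO3-]).
So [SO3^2-] ≈ Ka2.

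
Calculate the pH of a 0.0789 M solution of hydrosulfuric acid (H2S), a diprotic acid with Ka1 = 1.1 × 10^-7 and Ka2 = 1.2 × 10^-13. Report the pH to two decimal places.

pH = 4.03

Ka1 ≫ Ka2, so treat the first dissociation as the only significant source of H+.
Ka1 = x²/(0.0789 − x) = 1.1 × 10^-7
x ≈ √(1.1 × 10^-7 × 0.0789) = 9.32 × 10^-5 M
pH = −log(9.32 × 10^-5) = 4.03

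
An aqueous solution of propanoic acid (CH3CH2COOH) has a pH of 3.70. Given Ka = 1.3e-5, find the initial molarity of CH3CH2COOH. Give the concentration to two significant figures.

C₀ = 3.3 × 10^-3 M

[H+] = 10^(-3.70) = 2.00 × 10^-4 M = x
Ka = x²/(C₀ − x) ⇒ C₀ = x + x²/Ka
C₀ = 2.00 × 10^-4 + (2.00 × 10^-4)²/(1.3 × 10^-5) = 3.28 × 10^-3 M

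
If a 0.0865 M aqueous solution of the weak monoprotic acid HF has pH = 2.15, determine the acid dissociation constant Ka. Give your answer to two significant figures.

[H+] = 10^(-2.15) = 7.08 × 10^-3 M
At equilibrium [HA] = 0.0865 − 7.08 × 10^-3 = 7.94 × 10^-2 M
Ka = [H+][A-]/[HA] = (7.08 × 10^-3)² / 7.94 × 10^-2 = 6.3 × 10^-4

Ka = 6.3 × 10^-4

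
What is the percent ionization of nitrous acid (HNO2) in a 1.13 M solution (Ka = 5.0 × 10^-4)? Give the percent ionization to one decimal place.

2.1%

HNO2 ⇌ NO2- + H+; let x = [H+] at equilibrium.
x ≈ √(Ka·C₀) = √(5.0 × 10^-4 × 1.13) = 2.38 × 10^-2 M
Fraction ionized = 2.38 × 10^-2 / 1.13 = 0.0211 → 2.1%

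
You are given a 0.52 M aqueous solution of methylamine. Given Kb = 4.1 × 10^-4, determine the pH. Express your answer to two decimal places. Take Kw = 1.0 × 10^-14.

CH3NH2 + H2O ⇌ CH3NH3+ + OH-
Let x = [OH-] at equilibrium. Kb = x²/(0.52 − x).
Neglecting x in the denominator: x = √(4.1 × 10^-4 × 0.52) = 1.46 × 10^-2 M
(x/C₀ = 2.8% < 5%, so the approximation holds.)
pOH = 1.84, so pH = 14.00 − pOH = 12.16

pH = 12.16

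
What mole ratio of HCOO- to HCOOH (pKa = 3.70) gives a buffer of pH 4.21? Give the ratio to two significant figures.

ratio = 3.2

pH = pKa + log(r) ⇒ log(r) = 4.21 − 3.70 = +0.51
r = [HCOO-]/[HCOOH] = 10^(+0.51) = 3.24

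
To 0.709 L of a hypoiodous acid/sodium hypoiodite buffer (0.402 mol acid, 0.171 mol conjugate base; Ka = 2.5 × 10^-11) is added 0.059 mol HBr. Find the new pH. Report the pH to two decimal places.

Added H+ converts OI- to HOI: HOI → 0.461 mol, OI- → 0.112 mol.
pKa = −log(2.5 × 10^-11) = 10.602
Henderson–Hasselbalch with mole ratio 0.112/0.461: pH = 10.602 + (-0.614)

pH = 9.99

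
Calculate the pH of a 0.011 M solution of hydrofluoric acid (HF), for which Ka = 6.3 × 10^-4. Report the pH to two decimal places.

HF ⇌ F- + H+
Ka = x²/(0.011 − x) = 6.3 × 10^-4
The 5% rule fails; solving x² + Ka·x − Ka·C₀ = 0 exactly:
x = [−0.00063 + √(0.00063² + 2.77e-05)]/2 = 2.34 × 10^-3 M
pH = −log[H+] = −log(2.34 × 10^-3) = 2.63

pH = 2.63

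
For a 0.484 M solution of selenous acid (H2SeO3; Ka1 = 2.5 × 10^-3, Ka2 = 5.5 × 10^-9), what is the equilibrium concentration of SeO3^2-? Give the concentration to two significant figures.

First ionization gives [H+] ≈ [HSeO3-] = 3.36 × 10^-2 M.
Second step: Ka2 = [H+][SeO3^2-]/[HSeO3-] ≈ [SeO3^2-] (since [H+] ≈ [HSeO3-]).
So [SeO3^2-] ≈ Ka2.

5.5 × 10^-9 M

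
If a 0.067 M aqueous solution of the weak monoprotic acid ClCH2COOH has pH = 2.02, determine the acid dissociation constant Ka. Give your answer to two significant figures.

Ka = 1.6 × 10^-3

[H+] = 10^(-2.02) = 9.55 × 10^-3 M
At equilibrium [HA] = 0.067 − 9.55 × 10^-3 = 5.75 × 10^-2 M
Ka = [H+][A-]/[HA] = (9.55 × 10^-3)² / 5.75 × 10^-2 = 1.6 × 10^-3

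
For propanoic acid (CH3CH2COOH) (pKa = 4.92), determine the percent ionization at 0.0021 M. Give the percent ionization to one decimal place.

CH3CH2COOH ⇌ CH3CH2COO- + H+; let x = [H+] at equilibrium.
Ka = 10^(−4.92) = 1.20 × 10^-5
Solve x² + 1.2e-05x − 2.52e-08 = 0 → x = 1.53 × 10^-4 M
% ionization = x/C₀ × 100% = 1.53 × 10^-4/0.0021 × 100% = 7.3%

7.3%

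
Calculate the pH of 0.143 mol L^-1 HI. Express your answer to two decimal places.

HI is a strong acid and dissociates completely, so [H+] = 0.143 M.
pH = -log(0.143) = 0.84

pH = 0.84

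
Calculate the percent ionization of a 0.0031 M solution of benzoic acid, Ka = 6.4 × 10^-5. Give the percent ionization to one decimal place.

C6H5COOH ⇌ C6H5COO- + H+; let x = [H+] at equilibrium.
Ka = x²/(C₀ − x); solving the quadratic gives x = 4.15 × 10^-4 M.
% ionization = x/C₀ × 100% = 4.15 × 10^-4/0.0031 × 100% = 13.4%

13.4%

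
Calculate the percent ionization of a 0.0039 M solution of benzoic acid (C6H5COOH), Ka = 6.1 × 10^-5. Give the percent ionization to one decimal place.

C6H5COOH ⇌ C6H5COO- + H+; let x = [H+] at equilibrium.
Ka = x²/(C₀ − x); solving the quadratic gives x = 4.58 × 10^-4 M.
% ionization = x/C₀ × 100% = 4.58 × 10^-4/0.0039 × 100% = 11.7%

11.7%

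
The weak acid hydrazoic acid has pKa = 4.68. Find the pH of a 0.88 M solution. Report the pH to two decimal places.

HN3 ⇌ N3- + H+
Ka = 10^(−4.68) = 2.09 × 10^-5
From the ICE table, Ka = [H+]²/(0.88 − [H+]) = 2.09 × 10^-5.
Assume [H+] ≪ 0.88: [H+] ≈ √(2.09 × 10^-5 × 0.88) = 4.29 × 10^-3 M
pH = −log[H+] = −log(4.29 × 10^-3) = 2.37

pH = 2.37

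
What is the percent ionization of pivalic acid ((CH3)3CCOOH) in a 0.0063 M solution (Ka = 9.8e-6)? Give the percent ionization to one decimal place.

3.9%

(CH3)3CCOOH ⇌ (CH3)3CCOO- + H+; let x = [H+] at equilibrium.
x ≈ √(Ka·C₀) = √(9.8 × 10^-6 × 0.0063) = 2.48 × 10^-4 M
Fraction ionized = 2.48 × 10^-4 / 0.0063 = 0.0394 → 3.9%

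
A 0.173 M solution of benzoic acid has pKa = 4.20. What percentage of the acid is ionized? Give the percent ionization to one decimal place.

C6H5COOH ⇌ C6H5COO- + H+; let x = [H+] at equilibrium.
Ka = 10^(−4.20) = 6.31 × 10^-5
x ≈ √(Ka·C₀) = √(6.31 × 10^-5 × 0.173) = 3.30 × 10^-3 M
Fraction ionized = 3.30 × 10^-3 / 0.173 = 0.0191 → 1.9%

1.9%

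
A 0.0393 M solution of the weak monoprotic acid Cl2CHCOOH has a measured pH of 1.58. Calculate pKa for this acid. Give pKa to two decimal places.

[H+] = 10^(-1.58) = 2.63 × 10^-2 M
At equilibrium [HA] = 0.0393 − 2.63 × 10^-2 = 1.30 × 10^-2 M
Ka = [H+][A-]/[HA] = (2.63 × 10^-2)² / 1.30 × 10^-2 = 5.32 × 10^-2
pKa = -log(5.32 × 10^-2) = 1.27

pKa = 1.27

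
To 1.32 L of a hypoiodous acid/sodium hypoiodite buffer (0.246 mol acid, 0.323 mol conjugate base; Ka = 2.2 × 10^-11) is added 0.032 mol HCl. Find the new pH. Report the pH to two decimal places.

Added H+ converts OI- to HOI: HOI → 0.278 mol, OI- → 0.291 mol.
pKa = −log(2.2 × 10^-11) = 10.658
pH = pKa + log([A⁻]/[HA]) = 10.658 + log(0.291/0.278) = 10.658 +0.020

pH = 10.68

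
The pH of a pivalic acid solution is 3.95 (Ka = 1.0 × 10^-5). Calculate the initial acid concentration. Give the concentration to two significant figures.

[H+] = 10^(-3.95) = 1.12 × 10^-4 M = x
Ka = x²/(C₀ − x) ⇒ C₀ = x + x²/Ka
C₀ = 1.12 × 10^-4 + (1.12 × 10^-4)²/(1.0 × 10^-5) = 1.37 × 10^-3 M

C₀ = 1.4 × 10^-3 M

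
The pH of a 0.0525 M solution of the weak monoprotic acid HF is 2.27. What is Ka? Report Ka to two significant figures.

[H+] = 10^(-2.27) = 5.37 × 10^-3 M
At equilibrium [HA] = 0.0525 − 5.37 × 10^-3 = 4.71 × 10^-2 M
Ka = [H+][A-]/[HA] = (5.37 × 10^-3)² / 4.71 × 10^-2 = 6.1 × 10^-4

Ka = 6.1 × 10^-4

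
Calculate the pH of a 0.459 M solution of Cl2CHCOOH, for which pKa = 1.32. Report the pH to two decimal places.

pH = 0.90

Cl2CHCOOH ⇌ Cl2CHCOO- + H+
Ka = 10^(−1.32) = 4.79 × 10^-2
Ka = [H+]²/(0.459 − [H+]) = 4.79 × 10^-2
[H+] is not negligible relative to C₀; solve [H+]² + 0.0479·[H+] − 0.022 = 0.
[H+] = (−Ka + √(Ka² + 4·Ka·C₀))/2 = 1.26 × 10^-1 M
pH = −log(1.26 × 10^-1) = 0.90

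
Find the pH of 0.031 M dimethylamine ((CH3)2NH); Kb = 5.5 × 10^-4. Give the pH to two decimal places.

pH = 11.59

(CH3)2NH + H2O ⇌ (CH3)2NH2+ + OH-
Let x = [OH-] at equilibrium. Kb = x²/(0.031 − x).
Here C₀/Kb ≈ 56.4, so the small-x approximation fails. Use the quadratic:
x = (−Kb + √(Kb² + 4·Kb·C₀))/2 = 3.86 × 10^-3 M
pOH = 2.41, so pH = 14.00 − pOH = 11.59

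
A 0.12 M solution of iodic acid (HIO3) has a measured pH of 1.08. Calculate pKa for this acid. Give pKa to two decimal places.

pKa = 0.73

[H+] = 10^(-1.08) = 8.32 × 10^-2 M
At equilibrium [HA] = 0.12 − 8.32 × 10^-2 = 3.68 × 10^-2 M
Ka = [H+][A-]/[HA] = (8.32 × 10^-2)² / 3.68 × 10^-2 = 1.88 × 10^-1
pKa = -log(1.88 × 10^-1) = 0.73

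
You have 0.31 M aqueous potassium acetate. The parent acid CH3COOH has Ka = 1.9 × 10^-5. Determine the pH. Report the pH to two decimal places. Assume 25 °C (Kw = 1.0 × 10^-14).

pH = 9.11

CH3COO- is the conjugate base of the weak acid CH3COOH.
Kb = Kw/Ka = 1.0×10^-14 / 1.9 × 10^-5 = 5.26 × 10^-10
From the ICE table, Kb = x²/(0.31 − x) = 5.26 × 10^-10.
Assume x ≪ 0.31: x ≈ √(5.26 × 10^-10 × 0.31) = 1.28 × 10^-5 M
pOH = −log(1.28 × 10^-5) = 4.89; pH = 14.00 − 4.89 = 9.11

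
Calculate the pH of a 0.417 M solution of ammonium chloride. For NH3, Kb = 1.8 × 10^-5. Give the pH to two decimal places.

NH4+ is the conjugate acid of the weak base NH3.
Ka = Kw/Kb = 1.0×10^-14 / 1.8 × 10^-5 = 5.56 × 10^-10
Let x = [H+] at equilibrium. Ka = x²/(0.417 − x).
Since Ka ≪ C₀, x ≈ √(Ka·C₀) = 1.52 × 10^-5 M.
pH = −log(1.52 × 10^-5) = 4.82

pH = 4.82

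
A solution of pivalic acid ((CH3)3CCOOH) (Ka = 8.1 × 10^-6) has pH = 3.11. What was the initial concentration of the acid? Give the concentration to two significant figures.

C₀ = 7.5 × 10^-2 M

[H+] = 10^(-3.11) = 7.76 × 10^-4 M = x
Ka = x²/(C₀ − x) ⇒ C₀ = x + x²/Ka
C₀ = 7.76 × 10^-4 + (7.76 × 10^-4)²/(8.1 × 10^-6) = 7.51 × 10^-2 M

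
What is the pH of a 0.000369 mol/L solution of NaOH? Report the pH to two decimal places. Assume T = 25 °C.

NaOH is a strong base; [OH-] = 0.000369 M.
pOH = -log(0.000369) = 3.43
pH = 14.00 - 3.43 = 10.57

pH = 10.57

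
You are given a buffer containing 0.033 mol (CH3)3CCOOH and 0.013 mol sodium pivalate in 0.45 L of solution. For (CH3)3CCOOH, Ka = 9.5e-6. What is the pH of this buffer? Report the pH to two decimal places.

pH = 4.62

pKa = −log(9.5 × 10^-6) = 5.022
Using pH = pKa + log([base]/[acid]) with [base]/[acid] = 0.013/0.033:
pH = 5.022 + (-0.405) = 4.62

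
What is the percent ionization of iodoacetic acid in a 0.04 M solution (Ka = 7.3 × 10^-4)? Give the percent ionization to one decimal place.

12.6%

ICH2COOH ⇌ ICH2COO- + H+; let x = [H+] at equilibrium.
Solve x² + 0.00073x − 2.92e-05 = 0 → x = 5.05 × 10^-3 M
% ionization = x/C₀ × 100% = 5.05 × 10^-3/0.04 × 100% = 12.6%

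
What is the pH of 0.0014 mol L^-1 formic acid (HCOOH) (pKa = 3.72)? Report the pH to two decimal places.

pH = 3.37

HCOOH ⇌ HCOO- + H+
Ka = 10^(−3.72) = 1.91 × 10^-4
From the ICE table, Ka = [H+]²/(0.0014 − [H+]) = 1.91 × 10^-4.
The 5% rule fails; solving [H+]² + Ka·[H+] − Ka·C₀ = 0 exactly:
[H+] = (−Ka + √(Ka² + 4·Ka·C₀))/2 = 4.30 × 10^-4 M
pH = −log(4.30 × 10^-4) = 3.37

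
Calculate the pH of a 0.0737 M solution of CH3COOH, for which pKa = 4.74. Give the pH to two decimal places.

pH = 2.94

CH3COOH ⇌ CH3COO- + H+
Ka = 10^(−4.74) = 1.82 × 10^-5
Ka = [H+]²/(0.0737 − [H+]) = 1.82 × 10^-5
Assume [H+] ≪ 0.0737: [H+] ≈ √(1.82 × 10^-5 × 0.0737) = 1.16 × 10^-3 M
pH = −log[H+] = −log(1.16 × 10^-3) = 2.94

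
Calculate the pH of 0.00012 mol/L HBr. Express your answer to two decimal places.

pH = 3.92

HBr is a strong acid and dissociates completely, so [H+] = 0.00012 M.
pH = -log(0.00012) = 3.92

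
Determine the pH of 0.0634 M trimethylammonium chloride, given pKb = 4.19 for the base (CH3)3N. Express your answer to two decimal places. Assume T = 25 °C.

(CH3)3NH+ is the conjugate acid of the weak base (CH3)3N.
Kb = 10^(−4.19) = 6.46 × 10^-5
Ka = Kw/Kb = 1.0×10^-14 / 6.46 × 10^-5 = 1.55 × 10^-10
Ka = x²/(0.0634 − x) = 1.55 × 10^-10
Neglecting x in the denominator: x = √(1.55 × 10^-10 × 0.0634) = 3.13 × 10^-6 M
Check: 0.0049% ionized — well under 5%, approximation valid.
pH = −log[H+] = −log(3.13 × 10^-6) = 5.50

pH = 5.50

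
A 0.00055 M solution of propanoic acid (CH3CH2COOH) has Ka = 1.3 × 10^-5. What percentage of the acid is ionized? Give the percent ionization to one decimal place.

CH3CH2COOH ⇌ CH3CH2COO- + H+; let x = [H+] at equilibrium.
Ka = x²/(C₀ − x); solving the quadratic gives x = 7.83 × 10^-5 M.
Fraction ionized = 7.83 × 10^-5 / 0.00055 = 0.1424 → 14.2%

14.2%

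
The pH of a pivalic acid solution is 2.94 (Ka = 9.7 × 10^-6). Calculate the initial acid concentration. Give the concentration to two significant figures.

C₀ = 1.4 × 10^-1 M

[H+] = 10^(-2.94) = 1.15 × 10^-3 M = x
Ka = x²/(C₀ − x) ⇒ C₀ = x + x²/Ka
C₀ = 1.15 × 10^-3 + (1.15 × 10^-3)²/(9.7 × 10^-6) = 1.37 × 10^-1 M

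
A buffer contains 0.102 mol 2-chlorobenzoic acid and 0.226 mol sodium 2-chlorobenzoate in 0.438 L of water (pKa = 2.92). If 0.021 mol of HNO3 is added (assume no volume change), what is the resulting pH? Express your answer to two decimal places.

After neutralization: n(ClC6H4COOH) = 0.123 mol, n(ClC6H4COO-) = 0.205 mol.
pH = pKa + log(n_ClC6H4COO-/n_ClC6H4COOH) = 2.92 + log(0.205/0.123) = 2.92 + (+0.222)

pH = 3.14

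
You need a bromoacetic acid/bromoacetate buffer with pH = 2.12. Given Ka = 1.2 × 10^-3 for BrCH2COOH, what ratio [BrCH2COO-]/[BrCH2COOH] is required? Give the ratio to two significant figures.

pKa = -log(1.2 × 10^-3) = 2.921
pH = pKa + log(r) ⇒ log(r) = 2.12 − 2.921 = -0.801
r = [BrCH2COO-]/[BrCH2COOH] = 10^(-0.801) = 0.158

ratio = 0.16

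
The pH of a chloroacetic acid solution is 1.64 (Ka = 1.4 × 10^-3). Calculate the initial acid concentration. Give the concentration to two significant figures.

[H+] = 10^(-1.64) = 2.29 × 10^-2 M = x
Ka = x²/(C₀ − x) ⇒ C₀ = x + x²/Ka
C₀ = 2.29 × 10^-2 + (2.29 × 10^-2)²/(1.4 × 10^-3) = 3.97 × 10^-1 M

C₀ = 4.0 × 10^-1 M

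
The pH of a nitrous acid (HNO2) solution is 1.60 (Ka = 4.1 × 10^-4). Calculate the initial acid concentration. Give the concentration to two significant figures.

[H+] = 10^(-1.60) = 2.51 × 10^-2 M = x
Ka = x²/(C₀ − x) ⇒ C₀ = x + x²/Ka
C₀ = 2.51 × 10^-2 + (2.51 × 10^-2)²/(4.1 × 10^-4) = 1.56 M

C₀ = 1.6 M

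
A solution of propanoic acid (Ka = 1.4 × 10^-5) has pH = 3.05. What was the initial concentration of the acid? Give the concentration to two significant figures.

C₀ = 5.8 × 10^-2 M

[H+] = 10^(-3.05) = 8.91 × 10^-4 M = x
Ka = x²/(C₀ − x) ⇒ C₀ = x + x²/Ka
C₀ = 8.91 × 10^-4 + (8.91 × 10^-4)²/(1.4 × 10^-5) = 5.76 × 10^-2 M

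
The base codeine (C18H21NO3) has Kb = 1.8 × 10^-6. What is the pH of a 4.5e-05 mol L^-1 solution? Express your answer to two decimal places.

pH = 8.91

C18H21NO3 + H2O ⇌ C18H22NO3+ + OH-
From the ICE table, Kb = x²/(4.5e-05 − x) = 1.8 × 10^-6.
Here C₀/Kb ≈ 25, so the small-x approximation fails. Use the quadratic:
x = [−1.8e-06 + √(1.8e-06² + 3.24e-10)]/2 = 8.14 × 10^-6 M
pOH = −log(8.14 × 10^-6) = 5.09; pH = 14.00 − 5.09 = 8.91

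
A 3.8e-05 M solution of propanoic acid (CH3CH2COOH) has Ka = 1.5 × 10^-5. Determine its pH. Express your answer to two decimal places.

CH3CH2COOH ⇌ CH3CH2COO- + H+
Ka = [H+]²/(3.8e-05 − [H+]) = 1.5 × 10^-5
The 5% rule fails; solving [H+]² + Ka·[H+] − Ka·C₀ = 0 exactly:
[H+] = (−Ka + √(Ka² + 4·Ka·C₀))/2 = 1.75 × 10^-5 M
pH = −log(1.75 × 10^-5) = 4.76

pH = 4.76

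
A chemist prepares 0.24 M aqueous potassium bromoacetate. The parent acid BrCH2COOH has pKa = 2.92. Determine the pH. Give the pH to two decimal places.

pH = 8.15

BrCH2COO- is the conjugate base of the weak acid BrCH2COOH.
Ka = 10^(−2.92) = 1.20 × 10^-3
Kb = Kw/Ka = 1.0×10^-14 / 1.20 × 10^-3 = 8.33 × 10^-12
Kb = x²/(0.24 − x) = 8.33 × 10^-12
Assume x ≪ 0.24: x ≈ √(8.33 × 10^-12 × 0.24) = 1.41 × 10^-6 M
pOH = −log(1.41 × 10^-6) = 5.85; pH = 14.00 − 5.85 = 8.15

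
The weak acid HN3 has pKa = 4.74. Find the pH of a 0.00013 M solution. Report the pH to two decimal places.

pH = 4.39

HN3 ⇌ N3- + H+
Ka = 10^(−4.74) = 1.82 × 10^-5
Ka = [H+]²/(0.00013 − [H+]) = 1.82 × 10^-5
[H+] is not negligible relative to C₀; solve [H+]² + 1.82e-05·[H+] − 2.37e-09 = 0.
[H+] = [−1.82e-05 + √(1.82e-05² + 9.46e-09)]/2 = 4.04 × 10^-5 M
pH = −log(4.04 × 10^-5) = 4.39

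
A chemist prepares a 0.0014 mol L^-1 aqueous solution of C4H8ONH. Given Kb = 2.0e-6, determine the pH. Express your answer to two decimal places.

pH = 9.72

C4H8ONH + H2O ⇌ C4H8ONH2+ + OH-
Kb = x²/(0.0014 − x) = 2.0 × 10^-6
Neglecting x in the denominator: x = √(2.0 × 10^-6 × 0.0014) = 5.29 × 10^-5 M
Check: 3.8% ionized — well under 5%, approximation valid.
pOH = −log(5.29 × 10^-5) = 4.28; pH = 14.00 − 4.28 = 9.72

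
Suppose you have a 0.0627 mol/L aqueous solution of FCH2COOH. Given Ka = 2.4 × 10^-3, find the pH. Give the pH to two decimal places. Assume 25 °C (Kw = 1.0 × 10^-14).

FCH2COOH ⇌ FCH2COO- + H+
From the ICE table, Ka = [H+]²/(0.0627 − [H+]) = 2.4 × 10^-3.
The 5% rule fails; solving [H+]² + Ka·[H+] − Ka·C₀ = 0 exactly:
[H+] = [−0.0024 + √(0.0024² + 0.000602)]/2 = 1.11 × 10^-2 M
pH = −log(1.11 × 10^-2) = 1.95

pH = 1.95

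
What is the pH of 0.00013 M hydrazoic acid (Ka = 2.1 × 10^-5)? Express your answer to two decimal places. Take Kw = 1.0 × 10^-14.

HN3 ⇌ N3- + H+
Ka = x²/(0.00013 − x) = 2.1 × 10^-5
x is not negligible relative to C₀; solve x² + 2.1e-05·x − 2.73e-09 = 0.
x = [−2.1e-05 + √(2.1e-05² + 1.09e-08)]/2 = 4.28 × 10^-5 M
pH = −log[H+] = −log(4.28 × 10^-5) = 4.37

pH = 4.37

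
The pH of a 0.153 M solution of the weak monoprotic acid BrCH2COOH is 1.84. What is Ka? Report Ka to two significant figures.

Ka = 1.5 × 10^-3

[H+] = 10^(-1.84) = 1.45 × 10^-2 M
At equilibrium [HA] = 0.153 − 1.45 × 10^-2 = 1.38 × 10^-1 M
Ka = [H+][A-]/[HA] = (1.45 × 10^-2)² / 1.38 × 10^-1 = 1.5 × 10^-3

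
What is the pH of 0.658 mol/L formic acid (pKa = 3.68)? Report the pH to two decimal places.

HCOOH ⇌ HCOO- + H+
Ka = 10^(−3.68) = 2.09 × 10^-4
Ka = [H+]²/(0.658 − [H+]) = 2.09 × 10^-4
Assume [H+] ≪ 0.658: [H+] ≈ √(2.09 × 10^-4 × 0.658) = 1.17 × 10^-2 M
([H+]/C₀ = 1.8% < 5%, so the approximation holds.)
pH = −log[H+] = −log(1.17 × 10^-2) = 1.93

pH = 1.93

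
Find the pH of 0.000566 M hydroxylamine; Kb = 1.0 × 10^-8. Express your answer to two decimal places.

pH = 8.38

NH2OH + H2O ⇌ NH3OH+ + OH-
Kb = [OH-]²/(0.000566 − [OH-]) = 1.0 × 10^-8
Since Kb ≪ C₀, [OH-] ≈ √(Kb·C₀) = 2.38 × 10^-6 M.
Check: 0.42% ionized — well under 5%, approximation valid.
pOH = 5.62, so pH = 14.00 − pOH = 8.38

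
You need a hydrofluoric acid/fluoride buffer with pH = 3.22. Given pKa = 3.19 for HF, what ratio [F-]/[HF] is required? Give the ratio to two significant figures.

pH = pKa + log(r) ⇒ log(r) = 3.22 − 3.19 = +0.03
r = [F-]/[HF] = 10^(+0.03) = 1.07

ratio = 1.1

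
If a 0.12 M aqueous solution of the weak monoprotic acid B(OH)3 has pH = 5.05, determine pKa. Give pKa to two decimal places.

pKa = 9.18

[H+] = 10^(-5.05) = 8.91 × 10^-6 M
At equilibrium [HA] = 0.12 − 8.91 × 10^-6 = 1.20 × 10^-1 M
Ka = [H+][A-]/[HA] = (8.91 × 10^-6)² / 1.20 × 10^-1 = 6.62 × 10^-10
pKa = -log(6.62 × 10^-10) = 9.18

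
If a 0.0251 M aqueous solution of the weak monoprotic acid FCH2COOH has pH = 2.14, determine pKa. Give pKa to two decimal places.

pKa = 2.53

[H+] = 10^(-2.14) = 7.24 × 10^-3 M
At equilibrium [HA] = 0.0251 − 7.24 × 10^-3 = 1.79 × 10^-2 M
Ka = [H+][A-]/[HA] = (7.24 × 10^-3)² / 1.79 × 10^-2 = 2.93 × 10^-3
pKa = -log(2.93 × 10^-3) = 2.53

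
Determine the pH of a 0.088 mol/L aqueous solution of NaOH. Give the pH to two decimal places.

pH = 12.94

NaOH is a strong base; [OH-] = 0.088 M.
pOH = -log(0.088) = 1.06
pH = 14.00 - 1.06 = 12.94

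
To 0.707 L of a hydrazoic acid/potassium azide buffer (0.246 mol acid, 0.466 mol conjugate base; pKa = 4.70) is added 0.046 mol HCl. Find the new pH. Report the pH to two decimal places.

pH = 4.86

Added H+ converts N3- to HN3: HN3 → 0.292 mol, N3- → 0.42 mol.
pH = pKa + log([A⁻]/[HA]) = 4.70 + log(0.42/0.292) = 4.70 +0.158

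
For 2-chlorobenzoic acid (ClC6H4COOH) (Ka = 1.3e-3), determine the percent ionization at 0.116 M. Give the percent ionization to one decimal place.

ClC6H4COOH ⇌ ClC6H4COO- + H+; let x = [H+] at equilibrium.
Ka = x²/(C₀ − x); solving the quadratic gives x = 1.16 × 10^-2 M.
Fraction ionized = 1.16 × 10^-2 / 0.116 = 0.1000 → 10.0%

10.0%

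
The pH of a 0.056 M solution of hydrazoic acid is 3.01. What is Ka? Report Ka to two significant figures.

[H+] = 10^(-3.01) = 9.77 × 10^-4 M
At equilibrium [HA] = 0.056 − 9.77 × 10^-4 = 5.50 × 10^-2 M
Ka = [H+][A-]/[HA] = (9.77 × 10^-4)² / 5.50 × 10^-2 = 1.7 × 10^-5

Ka = 1.7 × 10^-5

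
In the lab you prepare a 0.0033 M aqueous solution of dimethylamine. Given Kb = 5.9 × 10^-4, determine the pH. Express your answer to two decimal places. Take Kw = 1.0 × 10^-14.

(CH3)2NH + H2O ⇌ (CH3)2NH2+ + OH-
From the ICE table, Kb = [OH-]²/(0.0033 − [OH-]) = 5.9 × 10^-4.
Here C₀/Kb ≈ 5.59, so the small-[OH-] approximation fails. Use the quadratic:
[OH-] = (−Kb + √(Kb² + 4·Kb·C₀))/2 = 1.13 × 10^-3 M
pOH = −log(1.13 × 10^-3) = 2.95; pH = 14.00 − 2.95 = 11.05

pH = 11.05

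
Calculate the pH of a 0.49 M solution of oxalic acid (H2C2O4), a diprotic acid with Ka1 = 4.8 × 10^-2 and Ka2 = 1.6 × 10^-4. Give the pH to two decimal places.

pH = 0.88

Since Ka1 ≫ Ka2, the first ionization dominates [H+].
Ka1 = x²/(0.49 − x) = 4.8 × 10^-2
Solving the quadratic: x = (−Ka1 + √(Ka1² + 4·Ka1·C₀))/2 = 1.31 × 10^-1 M
pH = −log(1.31 × 10^-1) = 0.88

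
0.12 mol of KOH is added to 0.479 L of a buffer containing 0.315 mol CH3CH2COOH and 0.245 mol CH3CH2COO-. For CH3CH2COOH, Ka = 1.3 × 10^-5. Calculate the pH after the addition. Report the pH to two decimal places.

OH- converts CH3CH2COOH to CH3CH2COO-: CH3CH2COOH → 0.195 mol, CH3CH2COO- → 0.365 mol.
pKa = −log(1.3 × 10^-5) = 4.886
pH = pKa + log([A⁻]/[HA]) = 4.886 + log(0.365/0.195) = 4.886 +0.272

pH = 5.16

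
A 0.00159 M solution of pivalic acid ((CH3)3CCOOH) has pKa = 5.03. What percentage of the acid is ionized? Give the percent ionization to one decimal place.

7.4%

(CH3)3CCOOH ⇌ (CH3)3CCOO- + H+; let x = [H+] at equilibrium.
Ka = 10^(−5.03) = 9.33 × 10^-6
Solve x² + 9.33e-06x − 1.48e-08 = 0 → x = 1.17 × 10^-4 M
Fraction ionized = 1.17 × 10^-4 / 0.00159 = 0.0736 → 7.4%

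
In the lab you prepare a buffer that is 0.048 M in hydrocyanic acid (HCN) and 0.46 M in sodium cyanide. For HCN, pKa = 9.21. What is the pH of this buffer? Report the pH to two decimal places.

Using pH = pKa + log([base]/[acid]) with [base]/[acid] = 0.46/0.048:
pH = 9.21 + (+0.982) = 10.19

pH = 10.19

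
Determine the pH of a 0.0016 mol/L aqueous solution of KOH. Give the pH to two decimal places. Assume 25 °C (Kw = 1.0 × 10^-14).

KOH is a strong base; [OH-] = 0.0016 M.
pOH = -log(0.0016) = 2.80
pH = 14.00 - 2.80 = 11.20

pH = 11.20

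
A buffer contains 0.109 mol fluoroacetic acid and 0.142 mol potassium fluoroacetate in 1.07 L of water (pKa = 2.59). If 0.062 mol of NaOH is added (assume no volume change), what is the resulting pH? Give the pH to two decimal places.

pH = 3.23

After neutralization: n(FCH2COOH) = 0.047 mol, n(FCH2COO-) = 0.204 mol.
pH = pKa + log(n_FCH2COO-/n_FCH2COOH) = 2.59 + log(0.204/0.047) = 2.59 + (+0.638)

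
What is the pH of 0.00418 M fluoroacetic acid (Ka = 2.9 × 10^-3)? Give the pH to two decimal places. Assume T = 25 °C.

pH = 2.63

FCH2COOH ⇌ FCH2COO- + H+
From the ICE table, Ka = [H+]²/(0.00418 − [H+]) = 2.9 × 10^-3.
The 5% rule fails; solving [H+]² + Ka·[H+] − Ka·C₀ = 0 exactly:
[H+] = (−Ka + √(Ka² + 4·Ka·C₀))/2 = 2.32 × 10^-3 M
pH = −log(2.32 × 10^-3) = 2.63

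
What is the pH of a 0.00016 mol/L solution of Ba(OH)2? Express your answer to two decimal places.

pH = 10.51

Ba(OH)2 is a strong base (each formula unit releases 2 OH-); [OH-] = 0.00032 M.
pOH = -log(0.00032) = 3.49
pH = 14.00 - 3.49 = 10.51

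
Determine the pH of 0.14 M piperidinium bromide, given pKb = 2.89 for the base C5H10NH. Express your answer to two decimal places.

pH = 5.98

C5H10NH2+ is the conjugate acid of the weak base C5H10NH.
Kb = 10^(−2.89) = 1.29 × 10^-3
Ka = Kw/Kb = 1.0×10^-14 / 1.29 × 10^-3 = 7.75 × 10^-12
From the ICE table, Ka = x²/(0.14 − x) = 7.75 × 10^-12.
Assume x ≪ 0.14: x ≈ √(7.75 × 10^-12 × 0.14) = 1.04 × 10^-6 M
pH = −log(1.04 × 10^-6) = 5.98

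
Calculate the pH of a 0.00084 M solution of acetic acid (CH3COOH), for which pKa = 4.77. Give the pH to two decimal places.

CH3COOH ⇌ CH3COO- + H+
Ka = 10^(−4.77) = 1.70 × 10^-5
From the ICE table, Ka = [H+]²/(0.00084 − [H+]) = 1.70 × 10^-5.
Here C₀/Ka ≈ 49.4, so the small-[H+] approximation fails. Use the quadratic:
[H+] = (−Ka + √(Ka² + 4·Ka·C₀))/2 = 1.11 × 10^-4 M
pH = −log[H+] = −log(1.11 × 10^-4) = 3.95

pH = 3.95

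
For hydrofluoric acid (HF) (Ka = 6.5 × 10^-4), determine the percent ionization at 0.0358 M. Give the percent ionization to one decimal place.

HF ⇌ F- + H+; let x = [H+] at equilibrium.
Ka = x²/(C₀ − x); solving the quadratic gives x = 4.51 × 10^-3 M.
Fraction ionized = 4.51 × 10^-3 / 0.0358 = 0.1260 → 12.6%

12.6%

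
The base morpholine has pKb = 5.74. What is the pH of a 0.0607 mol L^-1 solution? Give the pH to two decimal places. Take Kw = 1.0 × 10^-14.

C4H8ONH + H2O ⇌ C4H8ONH2+ + OH-
Kb = 10^(−5.74) = 1.82 × 10^-6
Let x = [OH-] at equilibrium. Kb = x²/(0.0607 − x).
Since Kb ≪ C₀, x ≈ √(Kb·C₀) = 3.32 × 10^-4 M.
(x/C₀ = 0.55% < 5%, so the approximation holds.)
pOH = −log(3.32 × 10^-4) = 3.48; pH = 14.00 − 3.48 = 10.52

pH = 10.52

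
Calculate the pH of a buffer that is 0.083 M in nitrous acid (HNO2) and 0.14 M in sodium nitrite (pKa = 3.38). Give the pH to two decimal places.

Henderson–Hasselbalch: pH = pKa + log([NO2-]/[HNO2]) = 3.38 + log(0.14/0.083)
pH = 3.38 + (+0.227) = 3.61

pH = 3.61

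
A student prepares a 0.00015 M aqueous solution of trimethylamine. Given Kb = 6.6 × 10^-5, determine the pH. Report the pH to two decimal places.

(CH3)3N + H2O ⇌ (CH3)3NH+ + OH-
From the ICE table, Kb = [OH-]²/(0.00015 − [OH-]) = 6.6 × 10^-5.
Here C₀/Kb ≈ 2.27, so the small-[OH-] approximation fails. Use the quadratic:
[OH-] = [−6.6e-05 + √(6.6e-05² + 3.96e-08)]/2 = 7.18 × 10^-5 M
pOH = −log(7.18 × 10^-5) = 4.14; pH = 14.00 − 4.14 = 9.86

pH = 9.86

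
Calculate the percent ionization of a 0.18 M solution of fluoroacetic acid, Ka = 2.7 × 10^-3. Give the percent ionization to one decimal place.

11.5%

FCH2COOH ⇌ FCH2COO- + H+; let x = [H+] at equilibrium.
Ka = x²/(C₀ − x); solving the quadratic gives x = 2.07 × 10^-2 M.
Fraction ionized = 2.07 × 10^-2 / 0.18 = 0.1150 → 11.5%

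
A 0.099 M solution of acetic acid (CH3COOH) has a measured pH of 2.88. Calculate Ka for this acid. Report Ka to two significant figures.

Ka = 1.8 × 10^-5

[H+] = 10^(-2.88) = 1.32 × 10^-3 M
At equilibrium [HA] = 0.099 − 1.32 × 10^-3 = 9.77 × 10^-2 M
Ka = [H+][A-]/[HA] = (1.32 × 10^-3)² / 9.77 × 10^-2 = 1.8 × 10^-5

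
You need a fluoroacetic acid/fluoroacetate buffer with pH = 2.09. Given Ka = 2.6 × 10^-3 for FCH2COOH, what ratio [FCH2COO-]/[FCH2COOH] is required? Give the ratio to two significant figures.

pKa = -log(2.6 × 10^-3) = 2.585
pH = pKa + log(r) ⇒ log(r) = 2.09 − 2.585 = -0.495
r = [FCH2COO-]/[FCH2COOH] = 10^(-0.495) = 0.32

ratio = 0.32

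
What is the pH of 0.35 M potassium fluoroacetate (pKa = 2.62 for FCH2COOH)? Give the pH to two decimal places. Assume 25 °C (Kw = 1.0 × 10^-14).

FCH2COO- is the conjugate base of the weak acid FCH2COOH.
Ka = 10^(−2.62) = 2.40 × 10^-3
Kb = Kw/Ka = 1.0×10^-14 / 2.40 × 10^-3 = 4.17 × 10^-12
Let x = [OH-] at equilibrium. Kb = x²/(0.35 − x).
Since Kb ≪ C₀, x ≈ √(Kb·C₀) = 1.21 × 10^-6 M.
pOH = 5.92, so pH = 14.00 − pOH = 8.08

pH = 8.08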